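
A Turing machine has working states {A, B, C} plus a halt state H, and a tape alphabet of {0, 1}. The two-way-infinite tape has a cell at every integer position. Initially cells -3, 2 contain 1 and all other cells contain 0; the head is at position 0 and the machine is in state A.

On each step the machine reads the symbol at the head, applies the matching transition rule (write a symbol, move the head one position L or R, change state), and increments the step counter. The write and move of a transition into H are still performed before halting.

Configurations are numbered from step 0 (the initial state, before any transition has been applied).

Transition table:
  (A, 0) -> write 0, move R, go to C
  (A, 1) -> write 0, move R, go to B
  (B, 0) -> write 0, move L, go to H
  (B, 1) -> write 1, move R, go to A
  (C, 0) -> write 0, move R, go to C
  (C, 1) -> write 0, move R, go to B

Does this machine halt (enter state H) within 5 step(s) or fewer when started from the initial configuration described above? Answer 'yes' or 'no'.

Step 1: in state A at pos 0, read 0 -> (A,0)->write 0,move R,goto C. Now: state=C, head=1, tape[-4..3]=01000010 (head:      ^)
Step 2: in state C at pos 1, read 0 -> (C,0)->write 0,move R,goto C. Now: state=C, head=2, tape[-4..3]=01000010 (head:       ^)
Step 3: in state C at pos 2, read 1 -> (C,1)->write 0,move R,goto B. Now: state=B, head=3, tape[-4..4]=010000000 (head:        ^)
Step 4: in state B at pos 3, read 0 -> (B,0)->write 0,move L,goto H. Now: state=H, head=2, tape[-4..4]=010000000 (head:       ^)
State H reached at step 4; 4 <= 5 -> yes

Answer: yes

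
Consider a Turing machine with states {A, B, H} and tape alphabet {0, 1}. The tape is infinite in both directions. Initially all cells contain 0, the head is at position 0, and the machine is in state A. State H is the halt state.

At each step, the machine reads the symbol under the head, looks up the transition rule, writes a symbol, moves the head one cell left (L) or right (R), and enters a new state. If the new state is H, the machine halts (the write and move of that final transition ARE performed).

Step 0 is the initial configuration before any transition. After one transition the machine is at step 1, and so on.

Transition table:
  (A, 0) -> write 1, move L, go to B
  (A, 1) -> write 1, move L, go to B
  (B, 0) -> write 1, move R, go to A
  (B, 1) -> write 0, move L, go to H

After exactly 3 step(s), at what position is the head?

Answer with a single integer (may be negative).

Answer: -1

Derivation:
Step 1: in state A at pos 0, read 0 -> (A,0)->write 1,move L,goto B. Now: state=B, head=-1, tape[-2..1]=0010 (head:  ^)
Step 2: in state B at pos -1, read 0 -> (B,0)->write 1,move R,goto A. Now: state=A, head=0, tape[-2..1]=0110 (head:   ^)
Step 3: in state A at pos 0, read 1 -> (A,1)->write 1,move L,goto B. Now: state=B, head=-1, tape[-2..1]=0110 (head:  ^)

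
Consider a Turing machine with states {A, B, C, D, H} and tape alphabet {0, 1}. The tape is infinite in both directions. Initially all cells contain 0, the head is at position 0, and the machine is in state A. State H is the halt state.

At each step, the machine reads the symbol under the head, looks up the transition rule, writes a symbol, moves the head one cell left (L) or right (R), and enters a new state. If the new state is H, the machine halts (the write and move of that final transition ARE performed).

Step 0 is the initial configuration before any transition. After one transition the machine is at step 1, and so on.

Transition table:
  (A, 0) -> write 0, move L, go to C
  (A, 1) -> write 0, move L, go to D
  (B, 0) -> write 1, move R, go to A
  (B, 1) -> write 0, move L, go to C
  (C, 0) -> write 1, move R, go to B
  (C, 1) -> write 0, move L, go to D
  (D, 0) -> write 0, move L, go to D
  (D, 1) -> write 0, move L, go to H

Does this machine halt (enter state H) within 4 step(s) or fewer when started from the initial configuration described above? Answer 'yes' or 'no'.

Step 1: in state A at pos 0, read 0 -> (A,0)->write 0,move L,goto C. Now: state=C, head=-1, tape[-2..1]=0000 (head:  ^)
Step 2: in state C at pos -1, read 0 -> (C,0)->write 1,move R,goto B. Now: state=B, head=0, tape[-2..1]=0100 (head:   ^)
Step 3: in state B at pos 0, read 0 -> (B,0)->write 1,move R,goto A. Now: state=A, head=1, tape[-2..2]=01100 (head:    ^)
Step 4: in state A at pos 1, read 0 -> (A,0)->write 0,move L,goto C. Now: state=C, head=0, tape[-2..2]=01100 (head:   ^)
After 4 step(s): state = C (not H) -> not halted within 4 -> no

Answer: no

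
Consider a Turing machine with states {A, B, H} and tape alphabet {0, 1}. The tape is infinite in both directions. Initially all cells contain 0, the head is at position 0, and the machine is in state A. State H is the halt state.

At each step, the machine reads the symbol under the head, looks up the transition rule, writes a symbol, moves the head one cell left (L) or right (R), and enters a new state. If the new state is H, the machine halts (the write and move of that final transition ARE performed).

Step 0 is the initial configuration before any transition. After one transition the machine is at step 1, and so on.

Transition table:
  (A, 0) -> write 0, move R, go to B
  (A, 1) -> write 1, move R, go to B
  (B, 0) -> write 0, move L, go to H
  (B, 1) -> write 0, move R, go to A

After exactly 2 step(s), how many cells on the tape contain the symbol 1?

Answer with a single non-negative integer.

Answer: 0

Derivation:
Step 1: in state A at pos 0, read 0 -> (A,0)->write 0,move R,goto B. Now: state=B, head=1, tape[-1..2]=0000 (head:   ^)
Step 2: in state B at pos 1, read 0 -> (B,0)->write 0,move L,goto H. Now: state=H, head=0, tape[-1..2]=0000 (head:  ^)
No cell contains 1 after step 2 -> 0 cell(s)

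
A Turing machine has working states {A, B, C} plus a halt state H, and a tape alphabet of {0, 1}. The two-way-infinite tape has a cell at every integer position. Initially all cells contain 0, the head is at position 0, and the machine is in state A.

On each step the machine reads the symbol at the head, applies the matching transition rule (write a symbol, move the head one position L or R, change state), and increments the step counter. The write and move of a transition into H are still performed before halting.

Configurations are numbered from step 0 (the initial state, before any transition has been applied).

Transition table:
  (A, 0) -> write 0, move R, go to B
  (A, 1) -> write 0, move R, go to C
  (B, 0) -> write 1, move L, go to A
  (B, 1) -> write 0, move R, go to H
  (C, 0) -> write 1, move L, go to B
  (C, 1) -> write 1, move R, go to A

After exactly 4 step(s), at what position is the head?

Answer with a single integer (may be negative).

Answer: 2

Derivation:
Step 1: in state A at pos 0, read 0 -> (A,0)->write 0,move R,goto B. Now: state=B, head=1, tape[-1..2]=0000 (head:   ^)
Step 2: in state B at pos 1, read 0 -> (B,0)->write 1,move L,goto A. Now: state=A, head=0, tape[-1..2]=0010 (head:  ^)
Step 3: in state A at pos 0, read 0 -> (A,0)->write 0,move R,goto B. Now: state=B, head=1, tape[-1..2]=0010 (head:   ^)
Step 4: in state B at pos 1, read 1 -> (B,1)->write 0,move R,goto H. Now: state=H, head=2, tape[-1..3]=00000 (head:    ^)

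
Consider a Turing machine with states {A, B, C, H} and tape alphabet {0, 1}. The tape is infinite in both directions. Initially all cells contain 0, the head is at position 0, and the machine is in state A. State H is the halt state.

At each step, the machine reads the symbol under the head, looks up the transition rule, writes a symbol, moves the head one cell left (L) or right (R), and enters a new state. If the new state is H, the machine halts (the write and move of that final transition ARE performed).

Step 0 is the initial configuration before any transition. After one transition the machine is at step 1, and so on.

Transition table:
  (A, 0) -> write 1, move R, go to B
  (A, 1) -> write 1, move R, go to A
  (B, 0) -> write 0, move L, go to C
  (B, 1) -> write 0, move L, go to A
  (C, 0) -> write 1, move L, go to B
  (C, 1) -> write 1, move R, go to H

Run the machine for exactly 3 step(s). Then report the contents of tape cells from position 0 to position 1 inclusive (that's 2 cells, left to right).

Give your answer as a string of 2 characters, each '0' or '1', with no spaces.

Step 1: in state A at pos 0, read 0 -> (A,0)->write 1,move R,goto B. Now: state=B, head=1, tape[-1..2]=0100 (head:   ^)
Step 2: in state B at pos 1, read 0 -> (B,0)->write 0,move L,goto C. Now: state=C, head=0, tape[-1..2]=0100 (head:  ^)
Step 3: in state C at pos 0, read 1 -> (C,1)->write 1,move R,goto H. Now: state=H, head=1, tape[-1..2]=0100 (head:   ^)

Answer: 10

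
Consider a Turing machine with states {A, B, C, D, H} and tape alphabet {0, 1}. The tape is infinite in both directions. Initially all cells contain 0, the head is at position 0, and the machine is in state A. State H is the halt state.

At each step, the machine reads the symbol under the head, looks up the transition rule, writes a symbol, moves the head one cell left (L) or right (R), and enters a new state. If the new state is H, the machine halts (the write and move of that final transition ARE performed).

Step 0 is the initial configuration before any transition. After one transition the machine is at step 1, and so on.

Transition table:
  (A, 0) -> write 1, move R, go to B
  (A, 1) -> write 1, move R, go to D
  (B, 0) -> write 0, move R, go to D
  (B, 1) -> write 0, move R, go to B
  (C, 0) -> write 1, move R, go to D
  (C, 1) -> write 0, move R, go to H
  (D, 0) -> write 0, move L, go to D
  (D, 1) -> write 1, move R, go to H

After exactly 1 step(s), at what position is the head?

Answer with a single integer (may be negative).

Step 1: in state A at pos 0, read 0 -> (A,0)->write 1,move R,goto B. Now: state=B, head=1, tape[-1..2]=0100 (head:   ^)

Answer: 1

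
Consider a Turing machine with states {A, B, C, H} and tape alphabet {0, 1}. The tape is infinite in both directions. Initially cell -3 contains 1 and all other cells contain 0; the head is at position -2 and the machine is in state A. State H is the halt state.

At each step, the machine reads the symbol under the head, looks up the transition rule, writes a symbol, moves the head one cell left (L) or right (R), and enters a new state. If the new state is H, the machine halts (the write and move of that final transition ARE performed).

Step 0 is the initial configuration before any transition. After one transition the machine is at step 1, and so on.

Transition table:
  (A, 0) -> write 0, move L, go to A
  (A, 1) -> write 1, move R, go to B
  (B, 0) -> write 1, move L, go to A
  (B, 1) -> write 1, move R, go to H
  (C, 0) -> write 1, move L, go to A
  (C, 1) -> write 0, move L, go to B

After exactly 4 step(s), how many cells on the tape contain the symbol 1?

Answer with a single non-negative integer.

Step 1: in state A at pos -2, read 0 -> (A,0)->write 0,move L,goto A. Now: state=A, head=-3, tape[-4..-1]=0100 (head:  ^)
Step 2: in state A at pos -3, read 1 -> (A,1)->write 1,move R,goto B. Now: state=B, head=-2, tape[-4..-1]=0100 (head:   ^)
Step 3: in state B at pos -2, read 0 -> (B,0)->write 1,move L,goto A. Now: state=A, head=-3, tape[-4..-1]=0110 (head:  ^)
Step 4: in state A at pos -3, read 1 -> (A,1)->write 1,move R,goto B. Now: state=B, head=-2, tape[-4..-1]=0110 (head:   ^)
Cells containing 1 after step 4: {-3, -2} -> 2 cell(s)

Answer: 2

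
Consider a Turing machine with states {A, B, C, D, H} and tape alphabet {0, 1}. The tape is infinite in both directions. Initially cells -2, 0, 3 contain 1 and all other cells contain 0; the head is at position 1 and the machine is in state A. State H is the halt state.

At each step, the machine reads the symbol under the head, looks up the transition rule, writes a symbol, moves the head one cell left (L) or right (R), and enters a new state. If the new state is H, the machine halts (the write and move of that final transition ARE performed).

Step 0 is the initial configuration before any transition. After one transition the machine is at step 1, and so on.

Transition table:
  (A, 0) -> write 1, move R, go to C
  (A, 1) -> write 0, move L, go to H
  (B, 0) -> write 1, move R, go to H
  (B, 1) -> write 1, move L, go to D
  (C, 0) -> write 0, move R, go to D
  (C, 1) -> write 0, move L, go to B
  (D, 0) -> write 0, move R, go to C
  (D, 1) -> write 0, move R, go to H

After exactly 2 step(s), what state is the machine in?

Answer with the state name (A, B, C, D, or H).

Step 1: in state A at pos 1, read 0 -> (A,0)->write 1,move R,goto C. Now: state=C, head=2, tape[-3..4]=01011010 (head:      ^)
Step 2: in state C at pos 2, read 0 -> (C,0)->write 0,move R,goto D. Now: state=D, head=3, tape[-3..4]=01011010 (head:       ^)

Answer: D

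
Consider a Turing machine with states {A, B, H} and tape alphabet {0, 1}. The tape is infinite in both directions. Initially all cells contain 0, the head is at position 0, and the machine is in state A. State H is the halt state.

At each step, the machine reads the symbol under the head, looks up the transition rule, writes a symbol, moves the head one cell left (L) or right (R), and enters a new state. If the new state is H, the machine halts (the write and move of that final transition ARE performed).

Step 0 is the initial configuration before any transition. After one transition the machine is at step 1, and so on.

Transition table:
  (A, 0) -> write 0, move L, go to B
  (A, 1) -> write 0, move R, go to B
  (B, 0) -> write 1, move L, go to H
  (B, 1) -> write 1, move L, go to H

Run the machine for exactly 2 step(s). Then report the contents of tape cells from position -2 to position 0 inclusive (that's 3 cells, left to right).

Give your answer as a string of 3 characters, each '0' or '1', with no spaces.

Answer: 010

Derivation:
Step 1: in state A at pos 0, read 0 -> (A,0)->write 0,move L,goto B. Now: state=B, head=-1, tape[-2..1]=0000 (head:  ^)
Step 2: in state B at pos -1, read 0 -> (B,0)->write 1,move L,goto H. Now: state=H, head=-2, tape[-3..1]=00100 (head:  ^)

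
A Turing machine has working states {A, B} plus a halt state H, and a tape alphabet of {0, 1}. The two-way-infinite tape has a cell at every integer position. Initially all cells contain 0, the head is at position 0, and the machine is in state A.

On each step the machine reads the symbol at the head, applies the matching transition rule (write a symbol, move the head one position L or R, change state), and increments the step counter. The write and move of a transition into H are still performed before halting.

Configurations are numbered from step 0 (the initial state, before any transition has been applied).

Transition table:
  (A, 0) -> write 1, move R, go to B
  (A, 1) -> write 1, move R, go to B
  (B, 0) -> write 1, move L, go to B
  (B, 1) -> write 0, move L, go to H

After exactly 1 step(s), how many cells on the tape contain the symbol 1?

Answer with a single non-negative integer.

Answer: 1

Derivation:
Step 1: in state A at pos 0, read 0 -> (A,0)->write 1,move R,goto B. Now: state=B, head=1, tape[-1..2]=0100 (head:   ^)
Cells containing 1 after step 1: {0} -> 1 cell(s)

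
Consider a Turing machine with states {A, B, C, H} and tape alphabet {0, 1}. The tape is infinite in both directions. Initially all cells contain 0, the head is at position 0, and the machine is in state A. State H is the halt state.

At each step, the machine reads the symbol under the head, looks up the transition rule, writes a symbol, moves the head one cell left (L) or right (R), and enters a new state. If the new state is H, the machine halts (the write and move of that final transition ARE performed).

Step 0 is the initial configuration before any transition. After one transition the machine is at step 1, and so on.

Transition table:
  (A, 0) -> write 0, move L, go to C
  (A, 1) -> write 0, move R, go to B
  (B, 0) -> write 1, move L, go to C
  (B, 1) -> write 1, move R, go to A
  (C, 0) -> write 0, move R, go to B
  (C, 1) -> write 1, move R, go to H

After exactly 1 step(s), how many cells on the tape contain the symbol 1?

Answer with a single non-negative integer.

Step 1: in state A at pos 0, read 0 -> (A,0)->write 0,move L,goto C. Now: state=C, head=-1, tape[-2..1]=0000 (head:  ^)
No cell contains 1 after step 1 -> 0 cell(s)

Answer: 0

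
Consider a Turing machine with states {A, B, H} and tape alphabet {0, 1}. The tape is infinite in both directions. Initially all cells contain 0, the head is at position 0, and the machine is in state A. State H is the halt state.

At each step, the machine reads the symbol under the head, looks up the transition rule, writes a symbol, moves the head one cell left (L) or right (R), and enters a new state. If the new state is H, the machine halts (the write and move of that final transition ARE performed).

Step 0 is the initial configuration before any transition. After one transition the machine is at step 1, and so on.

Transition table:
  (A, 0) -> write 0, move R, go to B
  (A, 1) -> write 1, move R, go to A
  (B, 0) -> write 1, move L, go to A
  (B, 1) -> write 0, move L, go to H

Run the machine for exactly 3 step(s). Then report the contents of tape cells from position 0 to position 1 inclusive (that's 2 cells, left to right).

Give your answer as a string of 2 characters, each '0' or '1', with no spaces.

Step 1: in state A at pos 0, read 0 -> (A,0)->write 0,move R,goto B. Now: state=B, head=1, tape[-1..2]=0000 (head:   ^)
Step 2: in state B at pos 1, read 0 -> (B,0)->write 1,move L,goto A. Now: state=A, head=0, tape[-1..2]=0010 (head:  ^)
Step 3: in state A at pos 0, read 0 -> (A,0)->write 0,move R,goto B. Now: state=B, head=1, tape[-1..2]=0010 (head:   ^)

Answer: 01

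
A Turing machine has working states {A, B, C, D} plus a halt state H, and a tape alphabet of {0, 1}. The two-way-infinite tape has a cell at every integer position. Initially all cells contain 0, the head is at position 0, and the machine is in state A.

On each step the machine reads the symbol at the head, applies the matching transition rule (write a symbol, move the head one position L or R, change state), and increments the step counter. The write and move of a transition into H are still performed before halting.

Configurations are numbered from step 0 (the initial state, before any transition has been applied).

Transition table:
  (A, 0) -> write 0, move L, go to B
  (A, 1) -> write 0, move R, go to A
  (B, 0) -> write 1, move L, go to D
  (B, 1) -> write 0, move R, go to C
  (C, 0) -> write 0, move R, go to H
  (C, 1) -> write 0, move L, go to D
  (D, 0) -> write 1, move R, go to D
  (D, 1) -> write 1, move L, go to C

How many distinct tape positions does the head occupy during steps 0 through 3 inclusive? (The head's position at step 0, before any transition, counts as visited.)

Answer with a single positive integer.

Answer: 3

Derivation:
Step 1: in state A at pos 0, read 0 -> (A,0)->write 0,move L,goto B. Now: state=B, head=-1, tape[-2..1]=0000 (head:  ^)
Step 2: in state B at pos -1, read 0 -> (B,0)->write 1,move L,goto D. Now: state=D, head=-2, tape[-3..1]=00100 (head:  ^)
Step 3: in state D at pos -2, read 0 -> (D,0)->write 1,move R,goto D. Now: state=D, head=-1, tape[-3..1]=01100 (head:   ^)
Head positions at steps 0..3: starting at 0, distinct positions visited = {-2, -1, 0} -> 3 position(s)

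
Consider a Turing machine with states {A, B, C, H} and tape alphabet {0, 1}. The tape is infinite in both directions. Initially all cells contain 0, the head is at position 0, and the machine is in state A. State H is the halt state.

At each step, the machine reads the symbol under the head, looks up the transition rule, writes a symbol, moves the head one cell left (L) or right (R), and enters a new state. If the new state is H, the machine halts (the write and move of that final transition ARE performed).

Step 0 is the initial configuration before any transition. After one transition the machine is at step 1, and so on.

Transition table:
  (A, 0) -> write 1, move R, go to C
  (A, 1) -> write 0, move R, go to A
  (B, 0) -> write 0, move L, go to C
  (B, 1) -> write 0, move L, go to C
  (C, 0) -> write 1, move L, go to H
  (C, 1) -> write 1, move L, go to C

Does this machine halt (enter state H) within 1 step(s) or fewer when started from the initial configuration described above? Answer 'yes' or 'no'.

Step 1: in state A at pos 0, read 0 -> (A,0)->write 1,move R,goto C. Now: state=C, head=1, tape[-1..2]=0100 (head:   ^)
After 1 step(s): state = C (not H) -> not halted within 1 -> no

Answer: no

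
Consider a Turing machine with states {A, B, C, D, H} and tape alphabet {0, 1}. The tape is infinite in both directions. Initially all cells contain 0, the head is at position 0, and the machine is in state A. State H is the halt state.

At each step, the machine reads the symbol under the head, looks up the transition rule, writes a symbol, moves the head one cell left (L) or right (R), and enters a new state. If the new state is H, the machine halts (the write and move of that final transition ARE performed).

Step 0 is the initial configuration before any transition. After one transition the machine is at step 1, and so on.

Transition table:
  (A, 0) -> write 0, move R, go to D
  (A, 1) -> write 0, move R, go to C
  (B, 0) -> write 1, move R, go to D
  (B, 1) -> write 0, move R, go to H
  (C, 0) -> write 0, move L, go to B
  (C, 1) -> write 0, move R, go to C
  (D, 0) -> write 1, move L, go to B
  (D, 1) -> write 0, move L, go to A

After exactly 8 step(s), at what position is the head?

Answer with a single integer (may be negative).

Step 1: in state A at pos 0, read 0 -> (A,0)->write 0,move R,goto D. Now: state=D, head=1, tape[-1..2]=0000 (head:   ^)
Step 2: in state D at pos 1, read 0 -> (D,0)->write 1,move L,goto B. Now: state=B, head=0, tape[-1..2]=0010 (head:  ^)
Step 3: in state B at pos 0, read 0 -> (B,0)->write 1,move R,goto D. Now: state=D, head=1, tape[-1..2]=0110 (head:   ^)
Step 4: in state D at pos 1, read 1 -> (D,1)->write 0,move L,goto A. Now: state=A, head=0, tape[-1..2]=0100 (head:  ^)
Step 5: in state A at pos 0, read 1 -> (A,1)->write 0,move R,goto C. Now: state=C, head=1, tape[-1..2]=0000 (head:   ^)
Step 6: in state C at pos 1, read 0 -> (C,0)->write 0,move L,goto B. Now: state=B, head=0, tape[-1..2]=0000 (head:  ^)
Step 7: in state B at pos 0, read 0 -> (B,0)->write 1,move R,goto D. Now: state=D, head=1, tape[-1..2]=0100 (head:   ^)
Step 8: in state D at pos 1, read 0 -> (D,0)->write 1,move L,goto B. Now: state=B, head=0, tape[-1..2]=0110 (head:  ^)

Answer: 0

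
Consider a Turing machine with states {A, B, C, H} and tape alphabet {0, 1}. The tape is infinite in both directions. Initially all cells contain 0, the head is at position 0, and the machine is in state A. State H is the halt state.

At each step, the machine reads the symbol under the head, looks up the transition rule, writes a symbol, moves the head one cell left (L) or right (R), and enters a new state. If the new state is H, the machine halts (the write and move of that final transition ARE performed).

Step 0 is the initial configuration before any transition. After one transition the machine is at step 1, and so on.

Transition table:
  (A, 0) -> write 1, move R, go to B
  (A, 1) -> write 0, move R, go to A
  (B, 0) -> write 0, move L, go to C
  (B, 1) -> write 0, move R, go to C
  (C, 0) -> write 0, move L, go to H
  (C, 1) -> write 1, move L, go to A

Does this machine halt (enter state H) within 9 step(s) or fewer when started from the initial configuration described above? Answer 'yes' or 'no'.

Answer: yes

Derivation:
Step 1: in state A at pos 0, read 0 -> (A,0)->write 1,move R,goto B. Now: state=B, head=1, tape[-1..2]=0100 (head:   ^)
Step 2: in state B at pos 1, read 0 -> (B,0)->write 0,move L,goto C. Now: state=C, head=0, tape[-1..2]=0100 (head:  ^)
Step 3: in state C at pos 0, read 1 -> (C,1)->write 1,move L,goto A. Now: state=A, head=-1, tape[-2..2]=00100 (head:  ^)
Step 4: in state A at pos -1, read 0 -> (A,0)->write 1,move R,goto B. Now: state=B, head=0, tape[-2..2]=01100 (head:   ^)
Step 5: in state B at pos 0, read 1 -> (B,1)->write 0,move R,goto C. Now: state=C, head=1, tape[-2..2]=01000 (head:    ^)
Step 6: in state C at pos 1, read 0 -> (C,0)->write 0,move L,goto H. Now: state=H, head=0, tape[-2..2]=01000 (head:   ^)
State H reached at step 6; 6 <= 9 -> yes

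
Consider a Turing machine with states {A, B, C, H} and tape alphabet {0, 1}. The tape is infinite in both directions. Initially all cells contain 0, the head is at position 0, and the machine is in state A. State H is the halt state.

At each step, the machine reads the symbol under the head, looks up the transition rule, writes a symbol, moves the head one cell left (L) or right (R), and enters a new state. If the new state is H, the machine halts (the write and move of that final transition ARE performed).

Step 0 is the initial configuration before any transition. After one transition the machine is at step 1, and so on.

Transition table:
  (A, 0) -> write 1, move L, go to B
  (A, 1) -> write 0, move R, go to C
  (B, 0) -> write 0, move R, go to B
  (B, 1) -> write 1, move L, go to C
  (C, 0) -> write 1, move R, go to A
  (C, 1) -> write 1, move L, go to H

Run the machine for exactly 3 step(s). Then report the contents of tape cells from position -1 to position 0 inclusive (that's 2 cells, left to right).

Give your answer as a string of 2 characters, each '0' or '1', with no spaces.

Step 1: in state A at pos 0, read 0 -> (A,0)->write 1,move L,goto B. Now: state=B, head=-1, tape[-2..1]=0010 (head:  ^)
Step 2: in state B at pos -1, read 0 -> (B,0)->write 0,move R,goto B. Now: state=B, head=0, tape[-2..1]=0010 (head:   ^)
Step 3: in state B at pos 0, read 1 -> (B,1)->write 1,move L,goto C. Now: state=C, head=-1, tape[-2..1]=0010 (head:  ^)

Answer: 01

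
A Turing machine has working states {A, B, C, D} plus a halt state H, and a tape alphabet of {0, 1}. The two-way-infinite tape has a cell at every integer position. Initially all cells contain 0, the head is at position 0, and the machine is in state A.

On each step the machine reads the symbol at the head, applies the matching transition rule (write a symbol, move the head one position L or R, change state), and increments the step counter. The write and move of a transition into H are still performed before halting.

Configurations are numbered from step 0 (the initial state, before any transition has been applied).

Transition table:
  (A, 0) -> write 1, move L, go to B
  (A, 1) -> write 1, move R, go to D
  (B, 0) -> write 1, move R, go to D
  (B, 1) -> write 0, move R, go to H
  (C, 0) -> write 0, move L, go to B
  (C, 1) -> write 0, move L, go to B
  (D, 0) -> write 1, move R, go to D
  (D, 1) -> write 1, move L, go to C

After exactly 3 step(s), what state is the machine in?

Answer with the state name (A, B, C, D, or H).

Answer: C

Derivation:
Step 1: in state A at pos 0, read 0 -> (A,0)->write 1,move L,goto B. Now: state=B, head=-1, tape[-2..1]=0010 (head:  ^)
Step 2: in state B at pos -1, read 0 -> (B,0)->write 1,move R,goto D. Now: state=D, head=0, tape[-2..1]=0110 (head:   ^)
Step 3: in state D at pos 0, read 1 -> (D,1)->write 1,move L,goto C. Now: state=C, head=-1, tape[-2..1]=0110 (head:  ^)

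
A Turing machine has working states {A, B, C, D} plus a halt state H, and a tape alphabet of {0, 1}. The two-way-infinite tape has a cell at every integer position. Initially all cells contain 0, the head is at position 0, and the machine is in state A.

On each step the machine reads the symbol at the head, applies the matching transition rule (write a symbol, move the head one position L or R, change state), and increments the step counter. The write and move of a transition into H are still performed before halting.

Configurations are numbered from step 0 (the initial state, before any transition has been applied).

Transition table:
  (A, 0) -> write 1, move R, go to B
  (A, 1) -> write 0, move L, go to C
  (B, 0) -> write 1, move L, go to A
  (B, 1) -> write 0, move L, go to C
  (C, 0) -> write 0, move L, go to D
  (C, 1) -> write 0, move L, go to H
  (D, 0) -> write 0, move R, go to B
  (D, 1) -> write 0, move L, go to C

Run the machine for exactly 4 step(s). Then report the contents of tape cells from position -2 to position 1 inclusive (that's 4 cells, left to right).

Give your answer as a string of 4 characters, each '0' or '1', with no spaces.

Answer: 0001

Derivation:
Step 1: in state A at pos 0, read 0 -> (A,0)->write 1,move R,goto B. Now: state=B, head=1, tape[-1..2]=0100 (head:   ^)
Step 2: in state B at pos 1, read 0 -> (B,0)->write 1,move L,goto A. Now: state=A, head=0, tape[-1..2]=0110 (head:  ^)
Step 3: in state A at pos 0, read 1 -> (A,1)->write 0,move L,goto C. Now: state=C, head=-1, tape[-2..2]=00010 (head:  ^)
Step 4: in state C at pos -1, read 0 -> (C,0)->write 0,move L,goto D. Now: state=D, head=-2, tape[-3..2]=000010 (head:  ^)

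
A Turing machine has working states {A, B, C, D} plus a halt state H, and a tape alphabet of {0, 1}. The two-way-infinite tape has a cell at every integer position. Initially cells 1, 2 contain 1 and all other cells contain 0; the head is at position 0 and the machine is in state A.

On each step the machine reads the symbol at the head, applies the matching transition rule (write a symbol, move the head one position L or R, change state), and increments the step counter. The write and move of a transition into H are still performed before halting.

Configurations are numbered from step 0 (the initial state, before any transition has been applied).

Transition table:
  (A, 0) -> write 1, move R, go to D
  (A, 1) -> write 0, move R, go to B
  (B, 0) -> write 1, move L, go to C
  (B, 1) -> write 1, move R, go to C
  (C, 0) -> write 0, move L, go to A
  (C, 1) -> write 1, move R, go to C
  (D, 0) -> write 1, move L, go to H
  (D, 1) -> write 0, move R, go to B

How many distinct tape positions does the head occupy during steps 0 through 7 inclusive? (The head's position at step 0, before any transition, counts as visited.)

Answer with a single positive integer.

Answer: 4

Derivation:
Step 1: in state A at pos 0, read 0 -> (A,0)->write 1,move R,goto D. Now: state=D, head=1, tape[-1..3]=01110 (head:   ^)
Step 2: in state D at pos 1, read 1 -> (D,1)->write 0,move R,goto B. Now: state=B, head=2, tape[-1..3]=01010 (head:    ^)
Step 3: in state B at pos 2, read 1 -> (B,1)->write 1,move R,goto C. Now: state=C, head=3, tape[-1..4]=010100 (head:     ^)
Step 4: in state C at pos 3, read 0 -> (C,0)->write 0,move L,goto A. Now: state=A, head=2, tape[-1..4]=010100 (head:    ^)
Step 5: in state A at pos 2, read 1 -> (A,1)->write 0,move R,goto B. Now: state=B, head=3, tape[-1..4]=010000 (head:     ^)
Step 6: in state B at pos 3, read 0 -> (B,0)->write 1,move L,goto C. Now: state=C, head=2, tape[-1..4]=010010 (head:    ^)
Step 7: in state C at pos 2, read 0 -> (C,0)->write 0,move L,goto A. Now: state=A, head=1, tape[-1..4]=010010 (head:   ^)
Head positions at steps 0..7: starting at 0, distinct positions visited = {0, 1, 2, 3} -> 4 position(s)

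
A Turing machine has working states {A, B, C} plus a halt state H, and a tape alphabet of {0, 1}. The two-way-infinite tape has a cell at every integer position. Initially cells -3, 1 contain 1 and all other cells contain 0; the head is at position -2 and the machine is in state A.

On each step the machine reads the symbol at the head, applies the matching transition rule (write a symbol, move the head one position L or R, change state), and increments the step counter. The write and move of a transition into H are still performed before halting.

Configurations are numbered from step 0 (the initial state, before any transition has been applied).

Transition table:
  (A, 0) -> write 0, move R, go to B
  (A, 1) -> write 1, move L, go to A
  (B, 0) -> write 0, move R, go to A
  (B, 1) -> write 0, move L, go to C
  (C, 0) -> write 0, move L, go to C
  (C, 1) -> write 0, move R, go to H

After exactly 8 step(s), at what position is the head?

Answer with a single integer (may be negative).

Answer: -2

Derivation:
Step 1: in state A at pos -2, read 0 -> (A,0)->write 0,move R,goto B. Now: state=B, head=-1, tape[-4..2]=0100010 (head:    ^)
Step 2: in state B at pos -1, read 0 -> (B,0)->write 0,move R,goto A. Now: state=A, head=0, tape[-4..2]=0100010 (head:     ^)
Step 3: in state A at pos 0, read 0 -> (A,0)->write 0,move R,goto B. Now: state=B, head=1, tape[-4..2]=0100010 (head:      ^)
Step 4: in state B at pos 1, read 1 -> (B,1)->write 0,move L,goto C. Now: state=C, head=0, tape[-4..2]=0100000 (head:     ^)
Step 5: in state C at pos 0, read 0 -> (C,0)->write 0,move L,goto C. Now: state=C, head=-1, tape[-4..2]=0100000 (head:    ^)
Step 6: in state C at pos -1, read 0 -> (C,0)->write 0,move L,goto C. Now: state=C, head=-2, tape[-4..2]=0100000 (head:   ^)
Step 7: in state C at pos -2, read 0 -> (C,0)->write 0,move L,goto C. Now: state=C, head=-3, tape[-4..2]=0100000 (head:  ^)
Step 8: in state C at pos -3, read 1 -> (C,1)->write 0,move R,goto H. Now: state=H, head=-2, tape[-4..2]=0000000 (head:   ^)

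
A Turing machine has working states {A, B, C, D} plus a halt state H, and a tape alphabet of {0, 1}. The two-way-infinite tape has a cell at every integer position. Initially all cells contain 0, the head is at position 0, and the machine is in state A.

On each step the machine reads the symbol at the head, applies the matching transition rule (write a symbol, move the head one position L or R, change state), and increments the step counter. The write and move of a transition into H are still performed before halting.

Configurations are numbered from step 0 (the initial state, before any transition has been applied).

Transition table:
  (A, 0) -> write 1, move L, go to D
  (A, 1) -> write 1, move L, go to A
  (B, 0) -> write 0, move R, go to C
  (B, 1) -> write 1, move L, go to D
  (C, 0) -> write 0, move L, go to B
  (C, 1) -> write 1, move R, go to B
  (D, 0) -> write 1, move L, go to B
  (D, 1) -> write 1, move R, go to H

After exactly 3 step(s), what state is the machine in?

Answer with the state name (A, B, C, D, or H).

Step 1: in state A at pos 0, read 0 -> (A,0)->write 1,move L,goto D. Now: state=D, head=-1, tape[-2..1]=0010 (head:  ^)
Step 2: in state D at pos -1, read 0 -> (D,0)->write 1,move L,goto B. Now: state=B, head=-2, tape[-3..1]=00110 (head:  ^)
Step 3: in state B at pos -2, read 0 -> (B,0)->write 0,move R,goto C. Now: state=C, head=-1, tape[-3..1]=00110 (head:   ^)

Answer: C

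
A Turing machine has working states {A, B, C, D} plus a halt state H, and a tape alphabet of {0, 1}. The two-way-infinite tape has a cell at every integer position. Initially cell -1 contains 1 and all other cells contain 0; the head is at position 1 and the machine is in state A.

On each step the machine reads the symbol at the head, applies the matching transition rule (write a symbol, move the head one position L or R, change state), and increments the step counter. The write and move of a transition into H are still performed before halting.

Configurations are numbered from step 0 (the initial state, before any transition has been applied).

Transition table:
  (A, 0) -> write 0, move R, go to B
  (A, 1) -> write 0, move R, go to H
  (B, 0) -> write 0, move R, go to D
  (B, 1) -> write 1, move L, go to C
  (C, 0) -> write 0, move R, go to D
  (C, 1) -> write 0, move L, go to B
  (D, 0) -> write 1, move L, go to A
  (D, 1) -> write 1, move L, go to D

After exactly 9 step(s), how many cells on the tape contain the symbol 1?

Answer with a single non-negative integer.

Step 1: in state A at pos 1, read 0 -> (A,0)->write 0,move R,goto B. Now: state=B, head=2, tape[-2..3]=010000 (head:     ^)
Step 2: in state B at pos 2, read 0 -> (B,0)->write 0,move R,goto D. Now: state=D, head=3, tape[-2..4]=0100000 (head:      ^)
Step 3: in state D at pos 3, read 0 -> (D,0)->write 1,move L,goto A. Now: state=A, head=2, tape[-2..4]=0100010 (head:     ^)
Step 4: in state A at pos 2, read 0 -> (A,0)->write 0,move R,goto B. Now: state=B, head=3, tape[-2..4]=0100010 (head:      ^)
Step 5: in state B at pos 3, read 1 -> (B,1)->write 1,move L,goto C. Now: state=C, head=2, tape[-2..4]=0100010 (head:     ^)
Step 6: in state C at pos 2, read 0 -> (C,0)->write 0,move R,goto D. Now: state=D, head=3, tape[-2..4]=0100010 (head:      ^)
Step 7: in state D at pos 3, read 1 -> (D,1)->write 1,move L,goto D. Now: state=D, head=2, tape[-2..4]=0100010 (head:     ^)
Step 8: in state D at pos 2, read 0 -> (D,0)->write 1,move L,goto A. Now: state=A, head=1, tape[-2..4]=0100110 (head:    ^)
Step 9: in state A at pos 1, read 0 -> (A,0)->write 0,move R,goto B. Now: state=B, head=2, tape[-2..4]=0100110 (head:     ^)
Cells containing 1 after step 9: {-1, 2, 3} -> 3 cell(s)

Answer: 3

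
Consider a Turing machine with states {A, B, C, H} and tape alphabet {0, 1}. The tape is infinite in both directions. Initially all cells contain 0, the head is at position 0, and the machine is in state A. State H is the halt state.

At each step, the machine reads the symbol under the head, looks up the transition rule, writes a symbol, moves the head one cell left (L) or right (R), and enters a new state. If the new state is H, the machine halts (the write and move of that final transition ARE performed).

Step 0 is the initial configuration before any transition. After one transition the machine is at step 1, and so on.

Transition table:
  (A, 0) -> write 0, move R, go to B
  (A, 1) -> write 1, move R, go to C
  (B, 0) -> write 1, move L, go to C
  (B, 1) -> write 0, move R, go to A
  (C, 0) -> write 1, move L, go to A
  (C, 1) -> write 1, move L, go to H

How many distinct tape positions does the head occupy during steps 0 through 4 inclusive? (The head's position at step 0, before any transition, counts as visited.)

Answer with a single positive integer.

Step 1: in state A at pos 0, read 0 -> (A,0)->write 0,move R,goto B. Now: state=B, head=1, tape[-1..2]=0000 (head:   ^)
Step 2: in state B at pos 1, read 0 -> (B,0)->write 1,move L,goto C. Now: state=C, head=0, tape[-1..2]=0010 (head:  ^)
Step 3: in state C at pos 0, read 0 -> (C,0)->write 1,move L,goto A. Now: state=A, head=-1, tape[-2..2]=00110 (head:  ^)
Step 4: in state A at pos -1, read 0 -> (A,0)->write 0,move R,goto B. Now: state=B, head=0, tape[-2..2]=00110 (head:   ^)
Head positions at steps 0..4: starting at 0, distinct positions visited = {-1, 0, 1} -> 3 position(s)

Answer: 3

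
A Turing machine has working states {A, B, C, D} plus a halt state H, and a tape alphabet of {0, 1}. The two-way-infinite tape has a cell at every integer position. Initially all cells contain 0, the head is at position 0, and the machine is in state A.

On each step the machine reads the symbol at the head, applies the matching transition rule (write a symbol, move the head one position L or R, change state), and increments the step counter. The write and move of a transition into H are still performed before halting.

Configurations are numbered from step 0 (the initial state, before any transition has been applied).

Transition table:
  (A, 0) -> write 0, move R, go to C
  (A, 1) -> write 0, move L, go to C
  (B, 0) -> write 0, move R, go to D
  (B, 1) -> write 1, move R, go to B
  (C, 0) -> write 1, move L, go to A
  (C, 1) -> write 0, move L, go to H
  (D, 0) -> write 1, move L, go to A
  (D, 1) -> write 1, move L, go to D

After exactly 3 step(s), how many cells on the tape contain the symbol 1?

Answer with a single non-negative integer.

Answer: 1

Derivation:
Step 1: in state A at pos 0, read 0 -> (A,0)->write 0,move R,goto C. Now: state=C, head=1, tape[-1..2]=0000 (head:   ^)
Step 2: in state C at pos 1, read 0 -> (C,0)->write 1,move L,goto A. Now: state=A, head=0, tape[-1..2]=0010 (head:  ^)
Step 3: in state A at pos 0, read 0 -> (A,0)->write 0,move R,goto C. Now: state=C, head=1, tape[-1..2]=0010 (head:   ^)
Cells containing 1 after step 3: {1} -> 1 cell(s)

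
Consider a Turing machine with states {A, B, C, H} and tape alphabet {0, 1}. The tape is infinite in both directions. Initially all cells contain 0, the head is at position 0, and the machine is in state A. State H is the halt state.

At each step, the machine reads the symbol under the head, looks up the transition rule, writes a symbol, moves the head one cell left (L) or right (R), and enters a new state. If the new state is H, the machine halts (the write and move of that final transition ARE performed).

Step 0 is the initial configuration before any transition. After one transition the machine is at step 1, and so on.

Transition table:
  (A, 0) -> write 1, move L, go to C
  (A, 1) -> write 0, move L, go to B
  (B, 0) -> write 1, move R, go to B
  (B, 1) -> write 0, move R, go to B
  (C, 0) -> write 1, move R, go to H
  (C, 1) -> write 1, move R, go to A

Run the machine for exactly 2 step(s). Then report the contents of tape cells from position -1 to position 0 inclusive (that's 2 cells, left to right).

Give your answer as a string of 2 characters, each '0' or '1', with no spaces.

Answer: 11

Derivation:
Step 1: in state A at pos 0, read 0 -> (A,0)->write 1,move L,goto C. Now: state=C, head=-1, tape[-2..1]=0010 (head:  ^)
Step 2: in state C at pos -1, read 0 -> (C,0)->write 1,move R,goto H. Now: state=H, head=0, tape[-2..1]=0110 (head:   ^)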